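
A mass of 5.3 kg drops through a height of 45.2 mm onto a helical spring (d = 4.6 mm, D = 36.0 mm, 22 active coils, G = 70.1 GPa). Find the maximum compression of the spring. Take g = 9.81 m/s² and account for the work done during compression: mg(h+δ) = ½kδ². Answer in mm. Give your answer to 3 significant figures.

k = Gd⁴/(8D³N_a) = (70.1×10³)(4.6⁴)/(8·36.0³·22) = 3.8223 N/mm
W = mg = 5.3 × 9.81 = 51.993 N
½kδ² − Wδ − Wh = 0 → δ = (W + √(W² + 2kWh))/k
δ = (51.993 + √(2703.3 + 17965.6))/3.8223 = (51.993 + 143.77)/3.8223 = 51.215 mm

51.2 mm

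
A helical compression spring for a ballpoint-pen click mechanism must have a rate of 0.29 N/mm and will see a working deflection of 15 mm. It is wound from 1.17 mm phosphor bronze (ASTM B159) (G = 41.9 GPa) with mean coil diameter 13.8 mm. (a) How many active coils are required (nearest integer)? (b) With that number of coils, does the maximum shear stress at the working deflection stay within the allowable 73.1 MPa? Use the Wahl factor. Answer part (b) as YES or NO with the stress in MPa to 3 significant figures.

(a) 13 coils; (b) NO, τ_max = 106 MPa

N_a = Gd⁴/(8D³k) = (41.9×10³)(1.17⁴)/(8·13.8³·0.29) = 12.88 → N_a = 13
Actual rate k = Gd⁴/(8D³·13) = 0.28727 N/mm
Working load F = kδ = 0.28727·15 = 4.309 N
C = 13.8/1.17 = 11.7949; K_W = (4C−1)/(4C−4)+0.615/C = 1.1216
τ_max = K_W·8FD/(πd³) = 1.1216·94.545 = 106.04 MPa
τ_max > 73.1 MPa → exceeds allowable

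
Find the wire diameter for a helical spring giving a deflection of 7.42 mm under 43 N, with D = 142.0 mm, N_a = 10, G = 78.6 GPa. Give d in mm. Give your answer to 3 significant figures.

11.4 mm

Required rate k = F/δ = 43/7.42 = 5.7951 N/mm
d = (8D³N_a·k / G)^(1/4) = (8·142.0³·10·5.7951 / (78.6×10³))^0.25
  = (16889)^0.25 = 11.3999 mm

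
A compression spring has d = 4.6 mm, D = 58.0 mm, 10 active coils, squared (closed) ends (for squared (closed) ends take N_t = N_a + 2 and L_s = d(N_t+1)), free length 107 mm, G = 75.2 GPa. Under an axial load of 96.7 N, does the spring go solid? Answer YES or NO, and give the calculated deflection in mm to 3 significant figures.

NO, δ = 44.8 mm

k = Gd⁴/(8D³N_a) = (75.2×10³)(4.6⁴)/(8·58.0³·10) = 2.1571 N/mm
N_t = 12; L_s = 4.6·13 = 59.8 mm; δ_solid = L₀ − L_s = 107 − 59.8 = 47.2 mm
δ = F/k = 96.7/2.1571 = 44.828 mm
δ < δ_solid → spring does not go solid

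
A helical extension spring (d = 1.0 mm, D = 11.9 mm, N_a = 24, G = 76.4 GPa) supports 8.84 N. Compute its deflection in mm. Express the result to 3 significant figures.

37.4 mm

k = Gd⁴/(8D³N_a) = (76.4×10³)(1.0⁴)/(8·11.9³·24) = 0.23613 N/mm
δ = F/k = 8.84 / 0.23613 = 37.437 mm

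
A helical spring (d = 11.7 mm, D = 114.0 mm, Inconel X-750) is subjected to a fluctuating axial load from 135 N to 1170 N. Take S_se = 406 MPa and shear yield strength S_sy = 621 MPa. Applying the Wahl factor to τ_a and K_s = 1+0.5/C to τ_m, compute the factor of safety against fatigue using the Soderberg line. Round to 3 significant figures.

C = D/d = 114.0/11.7 = 9.7436; K_W = (4C−1)/(4C−4)+0.615/C = 1.1489; K_s = 1+0.5/C = 1.0513
F_a = (F_max−F_min)/2 = 517.5 N; F_m = (F_max+F_min)/2 = 652.5 N
τ_a = K_W·8F_aD/(πd³) = 1.1489 × 93.799 = 107.77 MPa
τ_m = K_s·8F_mD/(πd³) = 1.0513 × 118.27 = 124.34 MPa
Soderberg: 1/n_f = τ_a/S_se + τ_m/S_sy = 107.77/406 + 124.34/621 = 0.26543 + 0.20022 = 0.46565
n_f = 1/0.46565 = 2.148

2.15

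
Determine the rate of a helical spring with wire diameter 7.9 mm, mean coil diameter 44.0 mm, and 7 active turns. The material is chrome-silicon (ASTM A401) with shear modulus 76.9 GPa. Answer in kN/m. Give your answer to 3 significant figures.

k = Gd⁴/(8D³N_a) = (76.9×10³ × 7.9⁴) / (8 × 44.0³ × 7)
  = 2.99526e+08 / 4.7703e+06 = 62.79 N/mm

62.8 kN/m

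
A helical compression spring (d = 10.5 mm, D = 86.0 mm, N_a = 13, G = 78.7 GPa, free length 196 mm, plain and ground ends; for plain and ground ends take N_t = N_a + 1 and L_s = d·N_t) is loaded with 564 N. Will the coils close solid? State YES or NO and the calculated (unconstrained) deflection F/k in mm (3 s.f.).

k = Gd⁴/(8D³N_a) = (78.7×10³)(10.5⁴)/(8·86.0³·13) = 14.461 N/mm
N_t = 14; L_s = 10.5·14 = 147 mm; δ_solid = L₀ − L_s = 196 − 147 = 49 mm
δ = F/k = 564/14.461 = 39.001 mm
δ < δ_solid → spring does not go solid

NO, δ = 39.0 mm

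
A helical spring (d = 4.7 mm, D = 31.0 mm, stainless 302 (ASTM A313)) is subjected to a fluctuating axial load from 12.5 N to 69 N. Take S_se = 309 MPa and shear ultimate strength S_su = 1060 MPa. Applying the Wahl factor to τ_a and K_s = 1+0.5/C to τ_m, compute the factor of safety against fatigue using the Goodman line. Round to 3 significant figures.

C = D/d = 31.0/4.7 = 6.5957; K_W = (4C−1)/(4C−4)+0.615/C = 1.2273; K_s = 1+0.5/C = 1.0758
F_a = (F_max−F_min)/2 = 28.25 N; F_m = (F_max+F_min)/2 = 40.75 N
τ_a = K_W·8F_aD/(πd³) = 1.2273 × 21.48 = 26.361 MPa
τ_m = K_s·8F_mD/(πd³) = 1.0758 × 30.984 = 33.333 MPa
Goodman: 1/n_f = τ_a/S_se + τ_m/S_su = 26.361/309 + 33.333/1060 = 0.08531 + 0.03145 = 0.11676
n_f = 1/0.11676 = 8.565

8.56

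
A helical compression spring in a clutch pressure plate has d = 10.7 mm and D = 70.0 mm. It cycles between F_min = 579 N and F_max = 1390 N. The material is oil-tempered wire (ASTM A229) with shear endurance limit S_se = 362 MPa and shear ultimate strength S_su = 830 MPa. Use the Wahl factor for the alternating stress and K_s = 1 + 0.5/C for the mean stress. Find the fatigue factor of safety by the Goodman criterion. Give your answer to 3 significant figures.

2.59

C = D/d = 70.0/10.7 = 6.5421; K_W = (4C−1)/(4C−4)+0.615/C = 1.2293; K_s = 1+0.5/C = 1.0764
F_a = (F_max−F_min)/2 = 405.5 N; F_m = (F_max+F_min)/2 = 984.5 N
τ_a = K_W·8F_aD/(πd³) = 1.2293 × 59.003 = 72.535 MPa
τ_m = K_s·8F_mD/(πd³) = 1.0764 × 143.25 = 154.2 MPa
Goodman: 1/n_f = τ_a/S_se + τ_m/S_su = 72.535/362 + 154.2/830 = 0.20037 + 0.18578 = 0.38616
n_f = 1/0.38616 = 2.59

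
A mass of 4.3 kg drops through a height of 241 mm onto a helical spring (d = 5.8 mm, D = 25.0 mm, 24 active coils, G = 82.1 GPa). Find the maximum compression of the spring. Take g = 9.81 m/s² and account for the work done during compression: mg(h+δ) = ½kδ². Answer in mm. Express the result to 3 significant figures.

27.0 mm

k = Gd⁴/(8D³N_a) = (82.1×10³)(5.8⁴)/(8·25.0³·24) = 30.969 N/mm
W = mg = 4.3 × 9.81 = 42.183 N
½kδ² − Wδ − Wh = 0 → δ = (W + √(W² + 2kWh))/k
δ = (42.183 + √(1779.4 + 629678))/30.969 = (42.183 + 794.64)/30.969 = 27.021 mm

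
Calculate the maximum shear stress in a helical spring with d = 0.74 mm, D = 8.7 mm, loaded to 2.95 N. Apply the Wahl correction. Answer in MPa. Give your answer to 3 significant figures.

181 MPa

Spring index C = D/d = 8.7/0.74 = 11.7568
K_W = (4C−1)/(4C−4) + 0.615/C = 46.027/43.027 + 0.0523 = 1.1220
τ₀ = 8FD/(πd³) = 8·2.95·8.7/(π·0.74³) = 205.32/1.273 = 161.28 MPa
τ_max = K·τ₀ = 1.1220 × 161.28 = 180.96 MPa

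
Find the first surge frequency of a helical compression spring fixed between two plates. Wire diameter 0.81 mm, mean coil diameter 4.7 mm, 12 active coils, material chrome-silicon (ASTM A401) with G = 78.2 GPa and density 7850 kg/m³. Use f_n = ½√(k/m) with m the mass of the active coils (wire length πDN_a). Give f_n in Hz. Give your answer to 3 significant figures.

k = Gd⁴/(8D³N_a) = (78.2×10³)(0.81⁴)/(8·4.7³·12) = 3.3774 N/mm = 3377.4 N/m
Wire length L = πDN_a = π·4.7·12 = 177.19 mm
m = ρ·(πd²/4)·L = 7850 × 0.5153×10⁻⁶ m² × 0.17719 m = 0.00071673 kg
f_n = ½√(k/m) = 0.5·√(3377.4/0.00071673) = 0.5·√(4.7122e+06) = 1085.4 Hz

1090 Hz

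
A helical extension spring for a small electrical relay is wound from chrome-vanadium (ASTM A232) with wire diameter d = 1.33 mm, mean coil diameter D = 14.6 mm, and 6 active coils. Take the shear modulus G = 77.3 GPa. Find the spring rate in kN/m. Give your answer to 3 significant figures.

k = Gd⁴/(8D³N_a) = (77.3×10³ × 1.33⁴) / (8 × 14.6³ × 6)
  = 241872 / 149383 = 1.6191 N/mm

1.62 kN/m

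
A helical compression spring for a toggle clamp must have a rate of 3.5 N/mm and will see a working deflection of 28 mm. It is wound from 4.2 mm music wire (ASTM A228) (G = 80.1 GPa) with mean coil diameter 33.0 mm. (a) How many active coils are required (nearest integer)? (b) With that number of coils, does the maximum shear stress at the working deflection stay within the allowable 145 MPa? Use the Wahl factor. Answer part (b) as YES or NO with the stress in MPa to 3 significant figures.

(a) 25 coils; (b) YES, τ_max = 131 MPa

N_a = Gd⁴/(8D³k) = (80.1×10³)(4.2⁴)/(8·33.0³·3.5) = 24.77 → N_a = 25
Actual rate k = Gd⁴/(8D³·25) = 3.4678 N/mm
Working load F = kδ = 3.4678·28 = 97.099 N
C = 33.0/4.2 = 7.8571; K_W = (4C−1)/(4C−4)+0.615/C = 1.1876
τ_max = K_W·8FD/(πd³) = 1.1876·110.13 = 130.8 MPa
τ_max ≤ 145 MPa → acceptable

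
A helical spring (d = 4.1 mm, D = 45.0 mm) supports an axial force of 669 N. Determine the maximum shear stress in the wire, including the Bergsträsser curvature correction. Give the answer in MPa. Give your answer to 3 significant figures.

1250 MPa

Spring index C = D/d = 45.0/4.1 = 10.9756
K_B = (4C+2)/(4C−3) = 45.902/40.902 = 1.1222
τ₀ = 8FD/(πd³) = 8·669·45.0/(π·4.1³) = 240840/216.52 = 1112.3 MPa
τ_max = K·τ₀ = 1.1222 × 1112.3 = 1248.3 MPa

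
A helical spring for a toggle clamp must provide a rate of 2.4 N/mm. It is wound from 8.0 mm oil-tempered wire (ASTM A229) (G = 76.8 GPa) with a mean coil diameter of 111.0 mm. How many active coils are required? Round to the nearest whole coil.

12

N_a = Gd⁴/(8D³k) = (76.8×10³ × 8.0⁴)/(8 × 111.0³ × 2.4)
    = 3.14573e+08 / 2.62585e+07 = 11.98 → 12 coils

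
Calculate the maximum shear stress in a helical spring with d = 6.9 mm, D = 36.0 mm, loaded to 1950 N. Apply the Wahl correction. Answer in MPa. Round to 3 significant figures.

Spring index C = D/d = 36.0/6.9 = 5.2174
K_W = (4C−1)/(4C−4) + 0.615/C = 19.870/16.870 + 0.1179 = 1.2957
τ₀ = 8FD/(πd³) = 8·1950·36.0/(π·6.9³) = 561600/1032 = 544.16 MPa
τ_max = K·τ₀ = 1.2957 × 544.16 = 705.08 MPa

705 MPa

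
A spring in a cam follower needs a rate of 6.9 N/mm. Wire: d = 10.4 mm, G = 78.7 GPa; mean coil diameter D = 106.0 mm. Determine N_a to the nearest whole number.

14

N_a = Gd⁴/(8D³k) = (78.7×10³ × 10.4⁴)/(8 × 106.0³ × 6.9)
    = 9.20679e+08 / 6.57441e+07 = 14 → 14 coils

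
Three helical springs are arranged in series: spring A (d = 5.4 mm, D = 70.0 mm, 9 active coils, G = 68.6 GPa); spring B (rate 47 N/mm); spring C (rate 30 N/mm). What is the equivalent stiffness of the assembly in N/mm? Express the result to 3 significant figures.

2.09 N/mm

k_A = Gd⁴/(8D³N_a) = (68.6×10³)(5.4⁴)/(8·70.0³·9) = 2.362 N/mm
Series: 1/k_eq = 1/2.362 + 1/47 + 1/30 = 0.47799; k_eq = 2.0921 N/mm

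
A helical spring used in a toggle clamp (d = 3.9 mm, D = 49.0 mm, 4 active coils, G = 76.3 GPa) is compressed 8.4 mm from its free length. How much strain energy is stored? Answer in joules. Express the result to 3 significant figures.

k = Gd⁴/(8D³N_a) = (76.3×10³)(3.9⁴)/(8·49.0³·4) = 4.6886 N/mm
U = ½kδ² = 0.5 × 4.6886 × 8.4² = 165.41 N·mm = 0.16541 J

0.165 J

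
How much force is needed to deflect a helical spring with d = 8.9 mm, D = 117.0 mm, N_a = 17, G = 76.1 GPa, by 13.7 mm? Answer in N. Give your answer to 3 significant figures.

k = Gd⁴/(8D³N_a) = (76.1×10³)(8.9⁴)/(8·117.0³·17) = 2.192 N/mm
F = k·δ = 2.192 × 13.7 = 30.031 N

30.0 N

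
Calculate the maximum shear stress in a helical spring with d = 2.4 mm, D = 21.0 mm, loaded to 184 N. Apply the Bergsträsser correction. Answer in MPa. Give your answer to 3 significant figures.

Spring index C = D/d = 21.0/2.4 = 8.7500
K_B = (4C+2)/(4C−3) = 37.000/32.000 = 1.1562
τ₀ = 8FD/(πd³) = 8·184·21.0/(π·2.4³) = 30912/43.429 = 711.78 MPa
τ_max = K·τ₀ = 1.1562 × 711.78 = 822.99 MPa

823 MPa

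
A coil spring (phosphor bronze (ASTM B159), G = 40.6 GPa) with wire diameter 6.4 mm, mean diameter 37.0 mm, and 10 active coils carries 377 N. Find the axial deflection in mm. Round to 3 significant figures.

22.4 mm

k = Gd⁴/(8D³N_a) = (40.6×10³)(6.4⁴)/(8·37.0³·10) = 16.809 N/mm
δ = F/k = 377 / 16.809 = 22.428 mm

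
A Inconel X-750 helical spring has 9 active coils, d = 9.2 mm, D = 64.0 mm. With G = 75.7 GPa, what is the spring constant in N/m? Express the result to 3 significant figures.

k = Gd⁴/(8D³N_a) = (75.7×10³ × 9.2⁴) / (8 × 64.0³ × 9)
  = 5.42309e+08 / 1.88744e+07 = 28.733 N/mm = 28733 N/m

28700 N/m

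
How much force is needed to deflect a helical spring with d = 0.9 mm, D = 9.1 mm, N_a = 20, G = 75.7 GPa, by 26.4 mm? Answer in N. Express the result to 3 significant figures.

k = Gd⁴/(8D³N_a) = (75.7×10³)(0.9⁴)/(8·9.1³·20) = 0.41193 N/mm
F = k·δ = 0.41193 × 26.4 = 10.875 N

10.9 N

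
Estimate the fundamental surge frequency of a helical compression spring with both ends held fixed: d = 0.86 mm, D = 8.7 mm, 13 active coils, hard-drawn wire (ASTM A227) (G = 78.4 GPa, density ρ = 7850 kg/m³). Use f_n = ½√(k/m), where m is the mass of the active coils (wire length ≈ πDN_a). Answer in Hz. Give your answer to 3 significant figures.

311 Hz

k = Gd⁴/(8D³N_a) = (78.4×10³)(0.86⁴)/(8·8.7³·13) = 0.62621 N/mm = 626.21 N/m
Wire length L = πDN_a = π·8.7·13 = 355.31 mm
m = ρ·(πd²/4)·L = 7850 × 0.58088×10⁻⁶ m² × 0.35531 m = 0.0016202 kg
f_n = ½√(k/m) = 0.5·√(626.21/0.0016202) = 0.5·√(3.865e+05) = 310.85 Hz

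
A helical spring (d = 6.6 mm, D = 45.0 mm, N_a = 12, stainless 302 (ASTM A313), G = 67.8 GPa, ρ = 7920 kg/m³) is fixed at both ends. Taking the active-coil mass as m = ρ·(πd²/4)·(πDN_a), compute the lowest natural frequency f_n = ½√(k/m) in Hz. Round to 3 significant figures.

89.4 Hz

k = Gd⁴/(8D³N_a) = (67.8×10³)(6.6⁴)/(8·45.0³·12) = 14.706 N/mm = 14706 N/m
Wire length L = πDN_a = π·45.0·12 = 1696.5 mm
m = ρ·(πd²/4)·L = 7920 × 34.212×10⁻⁶ m² × 1.6965 m = 0.45967 kg
f_n = ½√(k/m) = 0.5·√(14706/0.45967) = 0.5·√(31993) = 89.432 Hz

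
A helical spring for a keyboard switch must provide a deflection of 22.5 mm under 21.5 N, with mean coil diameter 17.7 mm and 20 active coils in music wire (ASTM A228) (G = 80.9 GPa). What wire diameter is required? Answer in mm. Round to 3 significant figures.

1.80 mm

Required rate k = F/δ = 21.5/22.5 = 0.95556 N/mm
d = (8D³N_a·k / G)^(1/4) = (8·17.7³·20·0.95556 / (80.9×10³))^0.25
  = (10.48)^0.25 = 1.7992 mm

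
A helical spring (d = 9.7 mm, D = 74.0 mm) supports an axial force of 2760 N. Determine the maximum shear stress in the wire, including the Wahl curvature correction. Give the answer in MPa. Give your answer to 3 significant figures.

680 MPa

Spring index C = D/d = 74.0/9.7 = 7.6289
K_W = (4C−1)/(4C−4) + 0.615/C = 29.515/26.515 + 0.0806 = 1.1938
τ₀ = 8FD/(πd³) = 8·2760·74.0/(π·9.7³) = 1.63392e+06/2867.2 = 569.86 MPa
τ_max = K·τ₀ = 1.1938 × 569.86 = 680.27 MPa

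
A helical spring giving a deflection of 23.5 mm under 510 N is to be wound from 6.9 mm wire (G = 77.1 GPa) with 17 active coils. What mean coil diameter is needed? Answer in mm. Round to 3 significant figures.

Required rate k = F/δ = 510/23.5 = 21.702 N/mm
D = (Gd⁴/(8N_a·k))^(1/3) = (77.1×10³·6.9⁴/(8·17·21.702))^(1/3)
  = (59212)^(1/3) = 38.9765 mm

39.0 mm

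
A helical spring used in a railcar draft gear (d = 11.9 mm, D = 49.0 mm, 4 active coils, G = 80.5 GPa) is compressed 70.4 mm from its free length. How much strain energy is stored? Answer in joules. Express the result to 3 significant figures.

1060 J

k = Gd⁴/(8D³N_a) = (80.5×10³)(11.9⁴)/(8·49.0³·4) = 428.79 N/mm
U = ½kδ² = 0.5 × 428.79 × 70.4² = 1.0626e+06 N·mm = 1062.6 J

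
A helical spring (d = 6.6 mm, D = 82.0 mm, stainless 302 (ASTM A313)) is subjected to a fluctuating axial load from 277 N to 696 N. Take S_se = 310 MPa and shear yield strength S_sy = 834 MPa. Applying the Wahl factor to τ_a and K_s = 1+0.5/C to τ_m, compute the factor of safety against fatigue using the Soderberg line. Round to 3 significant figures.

C = D/d = 82.0/6.6 = 12.4242; K_W = (4C−1)/(4C−4)+0.615/C = 1.1151; K_s = 1+0.5/C = 1.0402
F_a = (F_max−F_min)/2 = 209.5 N; F_m = (F_max+F_min)/2 = 486.5 N
τ_a = K_W·8F_aD/(πd³) = 1.1151 × 152.16 = 169.68 MPa
τ_m = K_s·8F_mD/(πd³) = 1.0402 × 353.35 = 367.57 MPa
Soderberg: 1/n_f = τ_a/S_se + τ_m/S_sy = 169.68/310 + 367.57/834 = 0.54737 + 0.44073 = 0.9881
n_f = 1/0.9881 = 1.012

1.01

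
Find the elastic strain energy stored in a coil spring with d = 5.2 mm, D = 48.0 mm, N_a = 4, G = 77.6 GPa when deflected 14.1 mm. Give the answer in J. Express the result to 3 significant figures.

k = Gd⁴/(8D³N_a) = (77.6×10³)(5.2⁴)/(8·48.0³·4) = 16.033 N/mm
U = ½kδ² = 0.5 × 16.033 × 14.1² = 1593.7 N·mm = 1.5937 J

1.59 J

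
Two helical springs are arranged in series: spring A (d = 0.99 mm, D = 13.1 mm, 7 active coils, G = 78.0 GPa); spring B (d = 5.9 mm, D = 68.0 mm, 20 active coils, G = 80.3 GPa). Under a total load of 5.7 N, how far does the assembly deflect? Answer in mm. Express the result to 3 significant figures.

12.5 mm

k_A = Gd⁴/(8D³N_a) = (78.0×10³)(0.99⁴)/(8·13.1³·7) = 0.59516 N/mm
k_B = Gd⁴/(8D³N_a) = (80.3×10³)(5.9⁴)/(8·68.0³·20) = 1.9341 N/mm
Series: 1/k_eq = 1/0.59516 + 1/1.9341 = 2.1973; k_eq = 0.45511 N/mm
δ = F/k_eq = 5.7/0.45511 = 12.524 mm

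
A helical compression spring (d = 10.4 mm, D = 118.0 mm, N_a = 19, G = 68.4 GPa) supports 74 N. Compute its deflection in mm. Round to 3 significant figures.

k = Gd⁴/(8D³N_a) = (68.4×10³)(10.4⁴)/(8·118.0³·19) = 3.2041 N/mm
δ = F/k = 74 / 3.2041 = 23.096 mm

23.1 mm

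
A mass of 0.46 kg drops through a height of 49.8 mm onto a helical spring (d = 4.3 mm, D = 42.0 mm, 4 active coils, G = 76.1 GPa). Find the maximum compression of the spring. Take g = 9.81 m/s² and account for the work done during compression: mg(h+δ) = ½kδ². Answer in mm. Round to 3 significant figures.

k = Gd⁴/(8D³N_a) = (76.1×10³)(4.3⁴)/(8·42.0³·4) = 10.974 N/mm
W = mg = 0.46 × 9.81 = 4.5126 N
½kδ² − Wδ − Wh = 0 → δ = (W + √(W² + 2kWh))/k
δ = (4.5126 + √(20.364 + 4932.27))/10.974 = (4.5126 + 70.375)/10.974 = 6.8242 mm

6.82 mm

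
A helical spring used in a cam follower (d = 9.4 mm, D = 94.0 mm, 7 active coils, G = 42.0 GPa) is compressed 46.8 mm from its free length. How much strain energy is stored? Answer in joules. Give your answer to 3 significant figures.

k = Gd⁴/(8D³N_a) = (42.0×10³)(9.4⁴)/(8·94.0³·7) = 7.05 N/mm
U = ½kδ² = 0.5 × 7.05 × 46.8² = 7720.6 N·mm = 7.7206 J

7.72 J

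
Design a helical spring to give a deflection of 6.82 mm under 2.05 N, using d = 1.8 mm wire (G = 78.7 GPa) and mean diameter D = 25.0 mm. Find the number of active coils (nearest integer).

Required rate k = F/δ = 2.05/6.82 = 0.30059 N/mm
N_a = Gd⁴/(8D³k) = (78.7×10³ × 1.8⁴)/(8 × 25.0³ × 0.30059)
    = 826161 / 37573.3 = 21.99 → 22 coils

22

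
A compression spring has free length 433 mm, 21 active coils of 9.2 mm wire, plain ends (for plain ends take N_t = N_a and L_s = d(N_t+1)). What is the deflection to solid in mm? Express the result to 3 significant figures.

231 mm

N_t = 21; L_s = 9.2·22 = 202.4 mm
δ_solid = L₀ − L_s = 433 − 202.4 = 230.6 mm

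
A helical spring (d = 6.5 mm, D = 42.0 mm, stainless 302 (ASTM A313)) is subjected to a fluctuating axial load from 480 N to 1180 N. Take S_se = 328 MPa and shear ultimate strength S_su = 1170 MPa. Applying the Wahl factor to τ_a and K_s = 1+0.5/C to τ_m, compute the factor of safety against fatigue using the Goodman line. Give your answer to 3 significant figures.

1.23

C = D/d = 42.0/6.5 = 6.4615; K_W = (4C−1)/(4C−4)+0.615/C = 1.2325; K_s = 1+0.5/C = 1.0774
F_a = (F_max−F_min)/2 = 350 N; F_m = (F_max+F_min)/2 = 830 N
τ_a = K_W·8F_aD/(πd³) = 1.2325 × 136.31 = 168 MPa
τ_m = K_s·8F_mD/(πd³) = 1.0774 × 323.24 = 348.25 MPa
Goodman: 1/n_f = τ_a/S_se + τ_m/S_su = 168/328 + 348.25/1170 = 0.51219 + 0.29765 = 0.80984
n_f = 1/0.80984 = 1.235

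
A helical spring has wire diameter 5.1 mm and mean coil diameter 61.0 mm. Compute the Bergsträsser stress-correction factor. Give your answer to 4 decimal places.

C = D/d = 61.0/5.1 = 11.9608
K_B = (4C+2)/(4C−3) = 49.843/44.843 = 1.1115

1.1115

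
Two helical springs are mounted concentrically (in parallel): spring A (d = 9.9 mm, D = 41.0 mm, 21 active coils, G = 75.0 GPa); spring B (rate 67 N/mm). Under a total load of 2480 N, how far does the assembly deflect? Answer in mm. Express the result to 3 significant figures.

19.2 mm

k_A = Gd⁴/(8D³N_a) = (75.0×10³)(9.9⁴)/(8·41.0³·21) = 62.222 N/mm
Parallel: k_eq = 62.222 + 67 = 129.22 N/mm
δ = F/k_eq = 2480/129.22 = 19.192 mm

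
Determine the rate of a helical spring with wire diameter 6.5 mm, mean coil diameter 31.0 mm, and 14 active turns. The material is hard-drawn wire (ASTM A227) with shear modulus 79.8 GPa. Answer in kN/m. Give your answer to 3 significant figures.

k = Gd⁴/(8D³N_a) = (79.8×10³ × 6.5⁴) / (8 × 31.0³ × 14)
  = 1.42448e+08 / 3.33659e+06 = 42.693 N/mm

42.7 kN/m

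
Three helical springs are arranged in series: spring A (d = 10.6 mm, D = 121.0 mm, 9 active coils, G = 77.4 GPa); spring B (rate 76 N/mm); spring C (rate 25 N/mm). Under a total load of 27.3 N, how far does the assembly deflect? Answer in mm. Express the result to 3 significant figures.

k_A = Gd⁴/(8D³N_a) = (77.4×10³)(10.6⁴)/(8·121.0³·9) = 7.6608 N/mm
Series: 1/k_eq = 1/7.6608 + 1/76 + 1/25 = 0.18369; k_eq = 5.4439 N/mm
δ = F/k_eq = 27.3/5.4439 = 5.0148 mm

5.01 mm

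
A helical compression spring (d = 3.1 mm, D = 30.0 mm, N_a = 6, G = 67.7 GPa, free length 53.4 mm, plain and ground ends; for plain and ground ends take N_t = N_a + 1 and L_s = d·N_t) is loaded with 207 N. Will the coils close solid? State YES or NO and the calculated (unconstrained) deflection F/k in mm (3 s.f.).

k = Gd⁴/(8D³N_a) = (67.7×10³)(3.1⁴)/(8·30.0³·6) = 4.8243 N/mm
N_t = 7; L_s = 3.1·7 = 21.7 mm; δ_solid = L₀ − L_s = 53.4 − 21.7 = 31.7 mm
δ = F/k = 207/4.8243 = 42.908 mm
δ ≥ δ_solid → spring goes solid

YES, δ = 42.9 mm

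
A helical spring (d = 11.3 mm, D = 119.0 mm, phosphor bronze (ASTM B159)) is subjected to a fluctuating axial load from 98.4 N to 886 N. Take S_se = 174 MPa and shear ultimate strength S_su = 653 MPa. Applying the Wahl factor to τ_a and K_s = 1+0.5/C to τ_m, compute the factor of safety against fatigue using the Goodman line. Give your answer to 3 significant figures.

C = D/d = 119.0/11.3 = 10.5310; K_W = (4C−1)/(4C−4)+0.615/C = 1.1371; K_s = 1+0.5/C = 1.0475
F_a = (F_max−F_min)/2 = 393.8 N; F_m = (F_max+F_min)/2 = 492.2 N
τ_a = K_W·8F_aD/(πd³) = 1.1371 × 82.704 = 94.042 MPa
τ_m = K_s·8F_mD/(πd³) = 1.0475 × 103.37 = 108.28 MPa
Goodman: 1/n_f = τ_a/S_se + τ_m/S_su = 94.042/174 + 108.28/653 = 0.54047 + 0.16582 = 0.70629
n_f = 1/0.70629 = 1.416

1.42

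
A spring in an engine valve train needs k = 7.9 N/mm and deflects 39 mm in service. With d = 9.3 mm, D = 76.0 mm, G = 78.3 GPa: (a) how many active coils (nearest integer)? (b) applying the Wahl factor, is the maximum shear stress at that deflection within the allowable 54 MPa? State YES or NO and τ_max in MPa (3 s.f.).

(a) 21 coils; (b) NO, τ_max = 87.9 MPa

N_a = Gd⁴/(8D³k) = (78.3×10³)(9.3⁴)/(8·76.0³·7.9) = 21.11 → N_a = 21
Actual rate k = Gd⁴/(8D³·21) = 7.9422 N/mm
Working load F = kδ = 7.9422·39 = 309.75 N
C = 76.0/9.3 = 8.1720; K_W = (4C−1)/(4C−4)+0.615/C = 1.1798
τ_max = K_W·8FD/(πd³) = 1.1798·74.527 = 87.929 MPa
τ_max > 54 MPa → exceeds allowable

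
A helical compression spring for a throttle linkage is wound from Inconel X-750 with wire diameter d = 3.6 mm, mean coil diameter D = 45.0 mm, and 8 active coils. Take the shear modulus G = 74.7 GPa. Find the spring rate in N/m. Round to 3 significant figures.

k = Gd⁴/(8D³N_a) = (74.7×10³ × 3.6⁴) / (8 × 45.0³ × 8)
  = 1.25467e+07 / 5.832e+06 = 2.1514 N/mm = 2151.4 N/m

2150 N/m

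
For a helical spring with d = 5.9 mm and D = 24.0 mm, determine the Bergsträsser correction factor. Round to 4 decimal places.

C = D/d = 24.0/5.9 = 4.0678
K_B = (4C+2)/(4C−3) = 18.271/13.271 = 1.3768

1.3768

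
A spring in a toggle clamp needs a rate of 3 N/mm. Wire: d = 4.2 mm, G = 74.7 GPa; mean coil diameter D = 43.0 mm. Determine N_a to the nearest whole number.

N_a = Gd⁴/(8D³k) = (74.7×10³ × 4.2⁴)/(8 × 43.0³ × 3)
    = 2.32444e+07 / 1.90817e+06 = 12.18 → 12 coils

12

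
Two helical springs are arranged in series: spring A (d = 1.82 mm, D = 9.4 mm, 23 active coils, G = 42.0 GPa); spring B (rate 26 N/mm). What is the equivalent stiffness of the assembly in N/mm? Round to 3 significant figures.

k_A = Gd⁴/(8D³N_a) = (42.0×10³)(1.82⁴)/(8·9.4³·23) = 3.0153 N/mm
Series: 1/k_eq = 1/3.0153 + 1/26 = 0.3701; k_eq = 2.702 N/mm

2.70 N/mm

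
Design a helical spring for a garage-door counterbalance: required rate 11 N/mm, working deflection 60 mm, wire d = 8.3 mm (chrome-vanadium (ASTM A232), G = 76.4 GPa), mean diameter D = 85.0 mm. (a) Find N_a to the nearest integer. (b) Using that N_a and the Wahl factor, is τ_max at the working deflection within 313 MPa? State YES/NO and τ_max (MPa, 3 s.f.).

(a) 7 coils; (b) YES, τ_max = 273 MPa

N_a = Gd⁴/(8D³k) = (76.4×10³)(8.3⁴)/(8·85.0³·11) = 6.709 → N_a = 7
Actual rate k = Gd⁴/(8D³·7) = 10.543 N/mm
Working load F = kδ = 10.543·60 = 632.58 N
C = 85.0/8.3 = 10.2410; K_W = (4C−1)/(4C−4)+0.615/C = 1.1412
τ_max = K_W·8FD/(πd³) = 1.1412·239.46 = 273.28 MPa
τ_max ≤ 313 MPa → acceptable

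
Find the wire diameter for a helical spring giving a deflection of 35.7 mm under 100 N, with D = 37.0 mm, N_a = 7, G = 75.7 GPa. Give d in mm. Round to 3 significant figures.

3.20 mm

Required rate k = F/δ = 100/35.7 = 2.8011 N/mm
d = (8D³N_a·k / G)^(1/4) = (8·37.0³·7·2.8011 / (75.7×10³))^0.25
  = (104.96)^0.25 = 3.2008 mm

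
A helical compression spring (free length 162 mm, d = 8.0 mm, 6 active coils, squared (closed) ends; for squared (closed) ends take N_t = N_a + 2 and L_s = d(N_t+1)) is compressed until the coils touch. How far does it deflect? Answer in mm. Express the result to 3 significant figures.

N_t = 8; L_s = 8.0·9 = 72 mm
δ_solid = L₀ − L_s = 162 − 72 = 90 mm

90.0 mm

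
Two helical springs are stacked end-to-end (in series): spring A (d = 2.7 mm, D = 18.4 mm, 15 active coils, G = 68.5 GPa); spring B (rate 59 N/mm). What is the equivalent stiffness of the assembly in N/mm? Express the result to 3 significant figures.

k_A = Gd⁴/(8D³N_a) = (68.5×10³)(2.7⁴)/(8·18.4³·15) = 4.8698 N/mm
Series: 1/k_eq = 1/4.8698 + 1/59 = 0.2223; k_eq = 4.4985 N/mm

4.50 N/mm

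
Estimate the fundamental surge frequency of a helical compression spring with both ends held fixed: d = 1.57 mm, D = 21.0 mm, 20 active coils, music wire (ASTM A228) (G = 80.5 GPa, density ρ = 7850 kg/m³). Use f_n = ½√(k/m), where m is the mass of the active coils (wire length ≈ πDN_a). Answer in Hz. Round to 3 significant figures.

64.2 Hz

k = Gd⁴/(8D³N_a) = (80.5×10³)(1.57⁴)/(8·21.0³·20) = 0.33008 N/mm = 330.08 N/m
Wire length L = πDN_a = π·21.0·20 = 1319.5 mm
m = ρ·(πd²/4)·L = 7850 × 1.9359×10⁻⁶ m² × 1.3195 m = 0.020052 kg
f_n = ½√(k/m) = 0.5·√(330.08/0.020052) = 0.5·√(16461) = 64.15 Hz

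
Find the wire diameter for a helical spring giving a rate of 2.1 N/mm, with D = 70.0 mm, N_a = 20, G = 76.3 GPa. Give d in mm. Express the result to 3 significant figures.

d = (8D³N_a·k / G)^(1/4) = (8·70.0³·20·2.1 / (76.3×10³))^0.25
  = (1510.5)^0.25 = 6.2341 mm

6.23 mm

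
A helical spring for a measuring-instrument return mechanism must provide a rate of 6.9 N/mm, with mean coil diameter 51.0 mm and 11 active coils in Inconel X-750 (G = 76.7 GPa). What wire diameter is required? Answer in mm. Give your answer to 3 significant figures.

5.69 mm

d = (8D³N_a·k / G)^(1/4) = (8·51.0³·11·6.9 / (76.7×10³))^0.25
  = (1050.1)^0.25 = 5.6926 mm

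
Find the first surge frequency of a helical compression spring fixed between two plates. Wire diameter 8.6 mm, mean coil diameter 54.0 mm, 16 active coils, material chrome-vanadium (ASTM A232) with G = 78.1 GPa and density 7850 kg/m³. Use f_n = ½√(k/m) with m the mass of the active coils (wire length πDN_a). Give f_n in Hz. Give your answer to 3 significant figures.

65.4 Hz

k = Gd⁴/(8D³N_a) = (78.1×10³)(8.6⁴)/(8·54.0³·16) = 21.196 N/mm = 21196 N/m
Wire length L = πDN_a = π·54.0·16 = 2714.3 mm
m = ρ·(πd²/4)·L = 7850 × 58.088×10⁻⁶ m² × 2.7143 m = 1.2377 kg
f_n = ½√(k/m) = 0.5·√(21196/1.2377) = 0.5·√(17125) = 65.431 Hz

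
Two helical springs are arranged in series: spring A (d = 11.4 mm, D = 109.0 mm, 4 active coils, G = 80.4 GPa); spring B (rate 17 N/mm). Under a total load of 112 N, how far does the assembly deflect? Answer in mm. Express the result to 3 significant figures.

k_A = Gd⁴/(8D³N_a) = (80.4×10³)(11.4⁴)/(8·109.0³·4) = 32.768 N/mm
Series: 1/k_eq = 1/32.768 + 1/17 = 0.089341; k_eq = 11.193 N/mm
δ = F/k_eq = 112/11.193 = 10.006 mm

10.0 mm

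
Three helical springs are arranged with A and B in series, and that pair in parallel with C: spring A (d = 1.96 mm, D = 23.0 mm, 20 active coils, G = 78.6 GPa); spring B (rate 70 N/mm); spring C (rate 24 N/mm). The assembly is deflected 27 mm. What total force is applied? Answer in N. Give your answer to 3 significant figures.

664 N

k_A = Gd⁴/(8D³N_a) = (78.6×10³)(1.96⁴)/(8·23.0³·20) = 0.59586 N/mm
Springs A,B series: k_AB = 1/(1/0.59586+1/70) = 0.59083 N/mm; parallel with C: k_eq = 0.59083+24 = 24.591 N/mm
F = k_eq·δ = 24.591·27 = 663.95 N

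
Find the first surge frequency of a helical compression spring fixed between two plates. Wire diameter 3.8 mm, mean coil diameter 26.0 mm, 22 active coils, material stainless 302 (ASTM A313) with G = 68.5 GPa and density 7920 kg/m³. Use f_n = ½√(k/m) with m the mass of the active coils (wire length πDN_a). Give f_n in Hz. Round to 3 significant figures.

84.6 Hz

k = Gd⁴/(8D³N_a) = (68.5×10³)(3.8⁴)/(8·26.0³·22) = 4.6173 N/mm = 4617.3 N/m
Wire length L = πDN_a = π·26.0·22 = 1797 mm
m = ρ·(πd²/4)·L = 7920 × 11.341×10⁻⁶ m² × 1.797 m = 0.16141 kg
f_n = ½√(k/m) = 0.5·√(4617.3/0.16141) = 0.5·√(28606) = 84.567 Hz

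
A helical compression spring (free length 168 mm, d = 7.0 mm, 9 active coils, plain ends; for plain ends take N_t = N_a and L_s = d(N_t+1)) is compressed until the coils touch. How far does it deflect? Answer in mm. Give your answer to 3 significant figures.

N_t = 9; L_s = 7.0·10 = 70 mm
δ_solid = L₀ − L_s = 168 − 70 = 98 mm

98.0 mm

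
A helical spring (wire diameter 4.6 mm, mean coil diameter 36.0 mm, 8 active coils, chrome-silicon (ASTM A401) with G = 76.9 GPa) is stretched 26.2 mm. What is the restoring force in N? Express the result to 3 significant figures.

k = Gd⁴/(8D³N_a) = (76.9×10³)(4.6⁴)/(8·36.0³·8) = 11.531 N/mm
F = k·δ = 11.531 × 26.2 = 302.11 N

302 N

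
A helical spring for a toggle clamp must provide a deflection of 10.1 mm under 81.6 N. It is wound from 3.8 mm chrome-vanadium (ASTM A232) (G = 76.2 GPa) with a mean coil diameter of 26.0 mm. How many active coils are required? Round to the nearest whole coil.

Required rate k = F/δ = 81.6/10.1 = 8.0792 N/mm
N_a = Gd⁴/(8D³k) = (76.2×10³ × 3.8⁴)/(8 × 26.0³ × 8.0792)
    = 1.58887e+07 / 1.136e+06 = 13.99 → 14 coils

14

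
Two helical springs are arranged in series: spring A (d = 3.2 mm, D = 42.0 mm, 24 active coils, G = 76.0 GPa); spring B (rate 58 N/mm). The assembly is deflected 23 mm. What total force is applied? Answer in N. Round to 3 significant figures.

12.8 N

k_A = Gd⁴/(8D³N_a) = (76.0×10³)(3.2⁴)/(8·42.0³·24) = 0.56023 N/mm
Series: 1/k_eq = 1/0.56023 + 1/58 = 1.8022; k_eq = 0.55487 N/mm
F = k_eq·δ = 0.55487·23 = 12.762 N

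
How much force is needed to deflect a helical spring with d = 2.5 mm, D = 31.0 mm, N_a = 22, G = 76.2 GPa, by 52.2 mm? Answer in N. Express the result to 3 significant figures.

29.6 N

k = Gd⁴/(8D³N_a) = (76.2×10³)(2.5⁴)/(8·31.0³·22) = 0.5677 N/mm
F = k·δ = 0.5677 × 52.2 = 29.634 N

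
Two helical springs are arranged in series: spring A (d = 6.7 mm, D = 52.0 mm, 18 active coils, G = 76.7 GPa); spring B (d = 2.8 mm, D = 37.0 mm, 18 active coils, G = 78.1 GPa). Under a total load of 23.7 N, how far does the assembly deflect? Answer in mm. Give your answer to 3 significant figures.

k_A = Gd⁴/(8D³N_a) = (76.7×10³)(6.7⁴)/(8·52.0³·18) = 7.6335 N/mm
k_B = Gd⁴/(8D³N_a) = (78.1×10³)(2.8⁴)/(8·37.0³·18) = 0.65814 N/mm
Series: 1/k_eq = 1/7.6335 + 1/0.65814 = 1.6504; k_eq = 0.6059 N/mm
δ = F/k_eq = 23.7/0.6059 = 39.116 mm

39.1 mm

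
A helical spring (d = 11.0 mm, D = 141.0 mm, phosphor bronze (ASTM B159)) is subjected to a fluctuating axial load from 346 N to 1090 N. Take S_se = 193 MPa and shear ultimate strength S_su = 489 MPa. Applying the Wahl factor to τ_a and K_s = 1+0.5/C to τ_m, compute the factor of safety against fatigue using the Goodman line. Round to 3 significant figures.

1.01

C = D/d = 141.0/11.0 = 12.8182; K_W = (4C−1)/(4C−4)+0.615/C = 1.1114; K_s = 1+0.5/C = 1.0390
F_a = (F_max−F_min)/2 = 372 N; F_m = (F_max+F_min)/2 = 718 N
τ_a = K_W·8F_aD/(πd³) = 1.1114 × 100.35 = 111.53 MPa
τ_m = K_s·8F_mD/(πd³) = 1.0390 × 193.69 = 201.24 MPa
Goodman: 1/n_f = τ_a/S_se + τ_m/S_su = 111.53/193 + 201.24/489 = 0.57790 + 0.41154 = 0.98944
n_f = 1/0.98944 = 1.011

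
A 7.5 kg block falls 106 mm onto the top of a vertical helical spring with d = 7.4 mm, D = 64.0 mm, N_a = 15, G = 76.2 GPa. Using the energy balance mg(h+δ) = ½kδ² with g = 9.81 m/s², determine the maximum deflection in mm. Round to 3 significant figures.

k = Gd⁴/(8D³N_a) = (76.2×10³)(7.4⁴)/(8·64.0³·15) = 7.2637 N/mm
W = mg = 7.5 × 9.81 = 73.575 N
½kδ² − Wδ − Wh = 0 → δ = (W + √(W² + 2kWh))/k
δ = (73.575 + √(5413.3 + 113299))/7.2637 = (73.575 + 344.55)/7.2637 = 57.563 mm

57.6 mm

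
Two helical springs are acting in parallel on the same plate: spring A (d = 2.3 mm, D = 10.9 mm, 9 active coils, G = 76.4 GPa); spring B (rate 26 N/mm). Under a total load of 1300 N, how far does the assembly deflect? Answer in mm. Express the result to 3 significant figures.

k_A = Gd⁴/(8D³N_a) = (76.4×10³)(2.3⁴)/(8·10.9³·9) = 22.929 N/mm
Parallel: k_eq = 22.929 + 26 = 48.929 N/mm
δ = F/k_eq = 1300/48.929 = 26.569 mm

26.6 mm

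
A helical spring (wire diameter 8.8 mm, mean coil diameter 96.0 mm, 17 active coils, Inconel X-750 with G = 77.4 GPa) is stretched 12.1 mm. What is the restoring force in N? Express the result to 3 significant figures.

k = Gd⁴/(8D³N_a) = (77.4×10³)(8.8⁴)/(8·96.0³·17) = 3.8576 N/mm
F = k·δ = 3.8576 × 12.1 = 46.677 N

46.7 N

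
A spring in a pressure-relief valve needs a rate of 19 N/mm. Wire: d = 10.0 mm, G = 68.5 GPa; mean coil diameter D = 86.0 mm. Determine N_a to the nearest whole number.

N_a = Gd⁴/(8D³k) = (68.5×10³ × 10.0⁴)/(8 × 86.0³ × 19)
    = 6.85e+08 / 9.66805e+07 = 7.085 → 7 coils

7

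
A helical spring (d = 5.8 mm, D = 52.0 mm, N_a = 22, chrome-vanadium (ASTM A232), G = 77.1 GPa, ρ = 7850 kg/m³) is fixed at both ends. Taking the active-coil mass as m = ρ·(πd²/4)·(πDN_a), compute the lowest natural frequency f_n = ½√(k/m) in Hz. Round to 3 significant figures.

34.4 Hz

k = Gd⁴/(8D³N_a) = (77.1×10³)(5.8⁴)/(8·52.0³·22) = 3.5257 N/mm = 3525.7 N/m
Wire length L = πDN_a = π·52.0·22 = 3594 mm
m = ρ·(πd²/4)·L = 7850 × 26.421×10⁻⁶ m² × 3.594 m = 0.7454 kg
f_n = ½√(k/m) = 0.5·√(3525.7/0.7454) = 0.5·√(4729.9) = 34.387 Hz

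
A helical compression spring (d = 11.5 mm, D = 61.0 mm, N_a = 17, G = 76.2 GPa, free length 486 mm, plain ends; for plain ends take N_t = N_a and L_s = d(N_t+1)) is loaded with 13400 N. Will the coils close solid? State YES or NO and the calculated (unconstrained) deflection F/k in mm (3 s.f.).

k = Gd⁴/(8D³N_a) = (76.2×10³)(11.5⁴)/(8·61.0³·17) = 43.174 N/mm
N_t = 17; L_s = 11.5·18 = 207 mm; δ_solid = L₀ − L_s = 486 − 207 = 279 mm
δ = F/k = 13400/43.174 = 310.38 mm
δ ≥ δ_solid → spring goes solid

YES, δ = 310 mm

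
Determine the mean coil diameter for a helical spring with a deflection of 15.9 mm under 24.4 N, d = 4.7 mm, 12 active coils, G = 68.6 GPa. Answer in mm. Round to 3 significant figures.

61.0 mm

Required rate k = F/δ = 24.4/15.9 = 1.5346 N/mm
D = (Gd⁴/(8N_a·k))^(1/3) = (68.6×10³·4.7⁴/(8·12·1.5346))^(1/3)
  = (227223)^(1/3) = 61.0216 mm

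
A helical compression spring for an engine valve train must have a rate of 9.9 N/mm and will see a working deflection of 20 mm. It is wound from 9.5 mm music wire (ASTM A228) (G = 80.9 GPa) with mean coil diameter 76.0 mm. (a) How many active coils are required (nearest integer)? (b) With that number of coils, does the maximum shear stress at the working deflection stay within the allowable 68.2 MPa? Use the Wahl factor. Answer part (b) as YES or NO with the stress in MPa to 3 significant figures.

(a) 19 coils; (b) YES, τ_max = 52.8 MPa

N_a = Gd⁴/(8D³k) = (80.9×10³)(9.5⁴)/(8·76.0³·9.9) = 18.95 → N_a = 19
Actual rate k = Gd⁴/(8D³·19) = 9.8755 N/mm
Working load F = kδ = 9.8755·20 = 197.51 N
C = 76.0/9.5 = 8.0000; K_W = (4C−1)/(4C−4)+0.615/C = 1.1840
τ_max = K_W·8FD/(πd³) = 1.1840·44.583 = 52.787 MPa
τ_max ≤ 68.2 MPa → acceptable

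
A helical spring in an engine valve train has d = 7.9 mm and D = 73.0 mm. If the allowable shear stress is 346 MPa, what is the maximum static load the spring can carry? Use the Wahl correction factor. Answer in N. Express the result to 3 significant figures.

793 N

C = D/d = 73.0/7.9 = 9.2405
K_W = (4C−1)/(4C−4) + 0.615/C = 35.962/32.962 + 0.0666 = 1.1576
τ_max = K·8FD/(πd³) → F_max = τ_allow·πd³/(8DK)
F_max = 346·π·7.9³/(8·73.0·1.1576) = 5.3593e+05/676.02 = 792.77 N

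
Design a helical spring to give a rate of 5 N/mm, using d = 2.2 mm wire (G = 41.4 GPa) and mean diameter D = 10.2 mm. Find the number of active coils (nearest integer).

N_a = Gd⁴/(8D³k) = (41.4×10³ × 2.2⁴)/(8 × 10.2³ × 5)
    = 969820 / 42448.3 = 22.85 → 23 coils

23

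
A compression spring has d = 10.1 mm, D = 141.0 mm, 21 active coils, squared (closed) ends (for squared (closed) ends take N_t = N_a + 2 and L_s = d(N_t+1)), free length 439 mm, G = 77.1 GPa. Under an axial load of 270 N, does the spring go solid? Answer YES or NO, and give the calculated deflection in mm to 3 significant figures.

NO, δ = 158 mm

k = Gd⁴/(8D³N_a) = (77.1×10³)(10.1⁴)/(8·141.0³·21) = 1.7036 N/mm
N_t = 23; L_s = 10.1·24 = 242.4 mm; δ_solid = L₀ − L_s = 439 − 242.4 = 196.6 mm
δ = F/k = 270/1.7036 = 158.49 mm
δ < δ_solid → spring does not go solid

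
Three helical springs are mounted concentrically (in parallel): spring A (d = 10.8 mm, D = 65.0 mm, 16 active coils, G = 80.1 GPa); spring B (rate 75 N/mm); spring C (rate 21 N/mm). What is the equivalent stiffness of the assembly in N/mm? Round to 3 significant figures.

127 N/mm

k_A = Gd⁴/(8D³N_a) = (80.1×10³)(10.8⁴)/(8·65.0³·16) = 31.001 N/mm
Parallel: k_eq = 31.001 + 75 + 21 = 127 N/mm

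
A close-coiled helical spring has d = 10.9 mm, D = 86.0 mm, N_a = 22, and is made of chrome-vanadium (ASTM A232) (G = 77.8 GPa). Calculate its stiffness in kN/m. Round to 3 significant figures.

9.81 kN/m

k = Gd⁴/(8D³N_a) = (77.8×10³ × 10.9⁴) / (8 × 86.0³ × 22)
  = 1.09821e+09 / 1.11946e+08 = 9.8102 N/mm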